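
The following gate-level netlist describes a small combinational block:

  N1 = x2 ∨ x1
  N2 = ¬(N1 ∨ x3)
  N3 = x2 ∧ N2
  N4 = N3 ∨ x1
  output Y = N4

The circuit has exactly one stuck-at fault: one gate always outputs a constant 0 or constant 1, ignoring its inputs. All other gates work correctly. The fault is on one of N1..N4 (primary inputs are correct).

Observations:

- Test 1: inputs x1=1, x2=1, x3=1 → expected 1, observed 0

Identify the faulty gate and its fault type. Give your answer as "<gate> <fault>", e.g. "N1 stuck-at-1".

N4 stuck-at-0

Fault-free values for test 1 (x1=1, x2=1, x3=1): N1=1, N2=0, N3=0, N4=1, giving Y=1. Observed 0.
Test 1: faults giving observed 0 are {N4 stuck-at-0}.
Only N4 stuck-at-0 is consistent with every test.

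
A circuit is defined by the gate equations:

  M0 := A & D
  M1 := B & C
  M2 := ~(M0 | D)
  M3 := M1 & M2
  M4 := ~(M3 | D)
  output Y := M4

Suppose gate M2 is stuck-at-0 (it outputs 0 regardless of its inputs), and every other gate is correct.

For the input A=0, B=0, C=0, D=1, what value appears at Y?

0

Propagate with M2 forced: M0=0, M1=0, M2=0 [stuck-at-0], M3=0, M4=0.
So Y = 0. (Same as the fault-free value — the fault is masked on this input.)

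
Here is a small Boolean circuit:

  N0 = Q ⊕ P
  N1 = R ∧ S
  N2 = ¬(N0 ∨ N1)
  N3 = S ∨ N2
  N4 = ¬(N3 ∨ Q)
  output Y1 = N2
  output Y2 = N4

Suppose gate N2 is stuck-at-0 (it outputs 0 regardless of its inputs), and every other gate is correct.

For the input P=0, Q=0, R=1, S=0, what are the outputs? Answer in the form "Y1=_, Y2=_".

Y1=0, Y2=1

Propagate with N2 forced: N0=0, N1=0, N2=0 [stuck-at-0], N3=0, N4=1.
So the outputs are Y1=0, Y2=1. (Without the fault they would be Y1=1, Y2=0.)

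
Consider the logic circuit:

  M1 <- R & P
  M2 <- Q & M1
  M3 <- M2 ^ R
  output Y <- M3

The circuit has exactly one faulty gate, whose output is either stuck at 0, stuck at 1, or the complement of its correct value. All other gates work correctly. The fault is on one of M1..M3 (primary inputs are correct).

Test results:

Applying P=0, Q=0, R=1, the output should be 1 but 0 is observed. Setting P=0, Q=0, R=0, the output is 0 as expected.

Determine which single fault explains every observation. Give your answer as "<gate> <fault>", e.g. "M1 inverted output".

M3 stuck-at-0

Fault-free values for test 1 (P=0, Q=0, R=1): M1=0, M2=0, M3=1, giving Y=1. Observed 0.
Test 1: faults giving observed 0 are {M2 stuck-at-1, M2 inverted output, M3 stuck-at-0, M3 inverted output}.
Test 2 (P=0, Q=0, R=0): fault-free M1=0, M2=0, M3=0 → 0; observed 0. Eliminates M2 stuck-at-1, M2 inverted output, M3 inverted output.
Only M3 stuck-at-0 is consistent with every test.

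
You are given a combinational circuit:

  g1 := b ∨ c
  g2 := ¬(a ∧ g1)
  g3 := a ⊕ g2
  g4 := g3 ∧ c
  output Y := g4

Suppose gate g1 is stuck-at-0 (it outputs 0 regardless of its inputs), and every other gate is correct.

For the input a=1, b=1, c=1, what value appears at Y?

0

Propagate with g1 forced: g1=0 [stuck-at-0], g2=1, g3=0, g4=0.
So Y = 0. (Without the fault it would be 1.)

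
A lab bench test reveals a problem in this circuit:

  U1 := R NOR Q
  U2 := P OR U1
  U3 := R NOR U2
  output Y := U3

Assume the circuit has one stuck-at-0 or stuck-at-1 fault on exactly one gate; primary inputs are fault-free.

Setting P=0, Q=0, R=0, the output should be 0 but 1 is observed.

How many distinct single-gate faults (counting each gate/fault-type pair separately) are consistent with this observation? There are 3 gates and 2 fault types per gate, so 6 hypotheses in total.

Fault-free: U1=1, U2=1, U3=0 → 0. Observed 1.
  U1 stuck-at-0: output 1 ✓
  U1 stuck-at-1: output 0 ✗
  U2 stuck-at-0: output 1 ✓
  U2 stuck-at-1: output 0 ✗
  U3 stuck-at-0: output 0 ✗
  U3 stuck-at-1: output 1 ✓
Consistent faults: {U1 stuck-at-0, U2 stuck-at-0, U3 stuck-at-1} — 3 in all.

3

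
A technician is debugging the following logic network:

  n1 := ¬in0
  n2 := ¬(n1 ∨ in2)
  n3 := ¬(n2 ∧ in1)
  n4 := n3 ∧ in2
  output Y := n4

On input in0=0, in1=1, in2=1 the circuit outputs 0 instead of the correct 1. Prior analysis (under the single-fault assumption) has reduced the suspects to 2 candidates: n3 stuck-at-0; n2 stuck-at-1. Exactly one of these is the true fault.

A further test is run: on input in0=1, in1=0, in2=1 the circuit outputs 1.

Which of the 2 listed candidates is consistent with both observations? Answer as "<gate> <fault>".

Evaluate each candidate on input in0=1, in1=0, in2=1:
  n3 stuck-at-0: n1=0, n2=0, n3=0 [stuck-at-0], n4=0 → 0 — eliminated
  n2 stuck-at-1: n1=0, n2=1 [stuck-at-1], n3=1, n4=1 → 1 — matches
Only n2 stuck-at-1 reproduces the observed 1.

n2 stuck-at-1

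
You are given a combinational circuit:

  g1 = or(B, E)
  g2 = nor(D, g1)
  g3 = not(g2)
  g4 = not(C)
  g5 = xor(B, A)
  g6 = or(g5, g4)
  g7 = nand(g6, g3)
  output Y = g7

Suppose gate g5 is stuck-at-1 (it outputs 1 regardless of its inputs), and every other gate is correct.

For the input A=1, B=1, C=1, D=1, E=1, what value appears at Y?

0

Propagate with g5 forced: g1=1, g2=0, g3=1, g4=0, g5=1 [stuck-at-1], g6=1, g7=0.
So Y = 0. (Without the fault it would be 1.)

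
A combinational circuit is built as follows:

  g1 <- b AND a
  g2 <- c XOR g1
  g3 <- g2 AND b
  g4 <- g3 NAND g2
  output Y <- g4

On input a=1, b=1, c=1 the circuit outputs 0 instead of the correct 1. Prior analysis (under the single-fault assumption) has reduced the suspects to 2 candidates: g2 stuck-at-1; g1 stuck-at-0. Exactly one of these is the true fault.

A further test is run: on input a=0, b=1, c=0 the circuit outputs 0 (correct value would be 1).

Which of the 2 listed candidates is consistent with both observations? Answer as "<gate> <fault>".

g2 stuck-at-1

Evaluate each candidate on input a=0, b=1, c=0:
  g2 stuck-at-1: g1=0, g2=1 [stuck-at-1], g3=1, g4=0 → 0 — matches
  g1 stuck-at-0: g1=0 [stuck-at-0], g2=0, g3=0, g4=1 → 1 — eliminated
Only g2 stuck-at-1 reproduces the observed 0.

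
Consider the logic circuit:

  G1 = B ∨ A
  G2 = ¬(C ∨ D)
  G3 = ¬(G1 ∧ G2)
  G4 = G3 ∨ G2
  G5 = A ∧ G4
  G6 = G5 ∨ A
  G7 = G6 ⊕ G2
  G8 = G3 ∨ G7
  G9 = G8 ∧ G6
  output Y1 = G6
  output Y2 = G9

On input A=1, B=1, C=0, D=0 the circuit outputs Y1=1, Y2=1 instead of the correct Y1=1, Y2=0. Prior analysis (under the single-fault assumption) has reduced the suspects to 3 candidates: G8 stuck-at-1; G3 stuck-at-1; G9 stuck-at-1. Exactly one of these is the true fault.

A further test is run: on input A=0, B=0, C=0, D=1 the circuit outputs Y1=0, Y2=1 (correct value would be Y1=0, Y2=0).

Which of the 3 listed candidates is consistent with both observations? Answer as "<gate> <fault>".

Evaluate each candidate on input A=0, B=0, C=0, D=1:
  G8 stuck-at-1: G1=0, G2=0, G3=1, G4=1, G5=0, G6=0, G7=0, G8=1 [stuck-at-1], G9=0 → Y1=0, Y2=0 — eliminated
  G3 stuck-at-1: G1=0, G2=0, G3=1 [stuck-at-1], G4=1, G5=0, G6=0, G7=0, G8=1, G9=0 → Y1=0, Y2=0 — eliminated
  G9 stuck-at-1: G1=0, G2=0, G3=1, G4=1, G5=0, G6=0, G7=0, G8=1, G9=1 [stuck-at-1] → Y1=0, Y2=1 — matches
Only G9 stuck-at-1 reproduces the observed Y1=0, Y2=1.

G9 stuck-at-1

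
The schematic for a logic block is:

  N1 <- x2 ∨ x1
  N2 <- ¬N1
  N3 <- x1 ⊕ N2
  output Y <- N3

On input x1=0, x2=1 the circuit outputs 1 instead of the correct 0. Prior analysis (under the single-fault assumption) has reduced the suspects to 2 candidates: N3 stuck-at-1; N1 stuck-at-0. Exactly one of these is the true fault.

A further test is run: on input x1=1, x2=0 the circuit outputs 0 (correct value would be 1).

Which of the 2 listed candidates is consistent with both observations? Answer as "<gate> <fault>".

N1 stuck-at-0

Evaluate each candidate on input x1=1, x2=0:
  N3 stuck-at-1: N1=1, N2=0, N3=1 [stuck-at-1] → 1 — eliminated
  N1 stuck-at-0: N1=0 [stuck-at-0], N2=1, N3=0 → 0 — matches
Only N1 stuck-at-0 reproduces the observed 0.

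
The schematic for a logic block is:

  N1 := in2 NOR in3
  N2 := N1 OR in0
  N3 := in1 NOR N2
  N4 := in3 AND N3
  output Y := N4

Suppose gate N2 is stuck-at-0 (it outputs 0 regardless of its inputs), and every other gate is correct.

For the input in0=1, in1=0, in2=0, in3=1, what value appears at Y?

1

Propagate with N2 forced: N1=0, N2=0 [stuck-at-0], N3=1, N4=1.
So Y = 1. (Without the fault it would be 0.)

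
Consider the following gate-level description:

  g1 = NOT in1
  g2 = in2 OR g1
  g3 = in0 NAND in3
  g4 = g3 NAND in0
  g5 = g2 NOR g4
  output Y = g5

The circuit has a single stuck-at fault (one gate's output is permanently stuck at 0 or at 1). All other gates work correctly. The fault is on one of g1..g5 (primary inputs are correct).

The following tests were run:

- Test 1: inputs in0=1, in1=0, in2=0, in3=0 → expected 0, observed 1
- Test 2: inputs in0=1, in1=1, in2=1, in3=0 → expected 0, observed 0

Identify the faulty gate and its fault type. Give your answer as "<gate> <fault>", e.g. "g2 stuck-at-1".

g1 stuck-at-0

Fault-free values for test 1 (in0=1, in1=0, in2=0, in3=0): g1=1, g2=1, g3=1, g4=0, g5=0, giving Y=0. Observed 1.
Test 1: faults giving observed 1 are {g1 stuck-at-0, g2 stuck-at-0, g5 stuck-at-1}.
Test 2 (in0=1, in1=1, in2=1, in3=0): fault-free g1=0, g2=1, g3=1, g4=0, g5=0 → 0; observed 0. Eliminates g2 stuck-at-0, g5 stuck-at-1.
Only g1 stuck-at-0 is consistent with every test.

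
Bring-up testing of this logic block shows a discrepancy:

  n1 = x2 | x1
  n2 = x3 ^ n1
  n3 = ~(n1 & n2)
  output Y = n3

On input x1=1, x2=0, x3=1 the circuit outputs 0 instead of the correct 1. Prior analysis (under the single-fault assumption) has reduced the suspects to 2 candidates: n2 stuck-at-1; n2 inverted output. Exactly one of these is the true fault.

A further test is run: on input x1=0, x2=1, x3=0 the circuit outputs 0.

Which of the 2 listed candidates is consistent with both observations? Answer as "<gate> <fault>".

n2 stuck-at-1

Evaluate each candidate on input x1=0, x2=1, x3=0:
  n2 stuck-at-1: n1=1, n2=1 [stuck-at-1], n3=0 → 0 — matches
  n2 inverted output: n1=1, n2=0 [inverted output], n3=1 → 1 — eliminated
Only n2 stuck-at-1 reproduces the observed 0.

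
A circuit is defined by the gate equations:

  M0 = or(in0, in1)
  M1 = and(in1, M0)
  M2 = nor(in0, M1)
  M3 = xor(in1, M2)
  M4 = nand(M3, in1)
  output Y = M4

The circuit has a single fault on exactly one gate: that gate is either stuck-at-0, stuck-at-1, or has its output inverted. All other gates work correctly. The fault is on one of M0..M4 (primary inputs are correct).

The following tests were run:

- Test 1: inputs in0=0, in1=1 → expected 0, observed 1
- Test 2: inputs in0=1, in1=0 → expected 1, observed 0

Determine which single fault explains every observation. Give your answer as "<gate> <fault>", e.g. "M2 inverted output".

M4 inverted output

Fault-free values for test 1 (in0=0, in1=1): M0=1, M1=1, M2=0, M3=1, M4=0, giving Y=0. Observed 1.
Test 1: faults giving observed 1 are {M0 stuck-at-0, M0 inverted output, M1 stuck-at-0, M1 inverted output, M2 stuck-at-1, M2 inverted output, M3 stuck-at-0, M3 inverted output, M4 stuck-at-1, M4 inverted output}.
Test 2 (in0=1, in1=0): fault-free M0=1, M1=0, M2=0, M3=0, M4=1 → 1; observed 0. Eliminates M0 stuck-at-0, M0 inverted output, M1 stuck-at-0, M1 inverted output, M2 stuck-at-1, M2 inverted output, M3 stuck-at-0, M3 inverted output, M4 stuck-at-1.
Only M4 inverted output is consistent with every test.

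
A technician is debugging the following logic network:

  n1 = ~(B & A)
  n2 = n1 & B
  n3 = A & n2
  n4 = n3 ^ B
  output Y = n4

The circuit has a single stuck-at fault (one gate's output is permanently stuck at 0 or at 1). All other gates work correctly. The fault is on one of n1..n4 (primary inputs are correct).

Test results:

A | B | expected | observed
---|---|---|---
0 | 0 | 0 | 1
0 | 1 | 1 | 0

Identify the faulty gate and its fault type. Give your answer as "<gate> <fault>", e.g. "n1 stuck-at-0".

Fault-free values for test 1 (A=0, B=0): n1=1, n2=0, n3=0, n4=0, giving Y=0. Observed 1.
Test 1: faults giving observed 1 are {n3 stuck-at-1, n4 stuck-at-1}.
Test 2 (A=0, B=1): fault-free n1=1, n2=1, n3=0, n4=1 → 1; observed 0. Eliminates n4 stuck-at-1.
Only n3 stuck-at-1 is consistent with every test.

n3 stuck-at-1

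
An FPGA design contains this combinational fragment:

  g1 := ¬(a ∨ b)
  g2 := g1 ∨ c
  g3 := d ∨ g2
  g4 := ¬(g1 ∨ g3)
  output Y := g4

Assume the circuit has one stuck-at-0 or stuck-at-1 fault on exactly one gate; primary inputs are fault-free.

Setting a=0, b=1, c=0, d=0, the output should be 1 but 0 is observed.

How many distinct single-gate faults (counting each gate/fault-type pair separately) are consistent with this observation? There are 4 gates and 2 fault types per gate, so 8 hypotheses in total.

Fault-free: g1=0, g2=0, g3=0, g4=1 → 1. Observed 0.
  g1 stuck-at-0: output 1 ✗
  g1 stuck-at-1: output 0 ✓
  g2 stuck-at-0: output 1 ✗
  g2 stuck-at-1: output 0 ✓
  g3 stuck-at-0: output 1 ✗
  g3 stuck-at-1: output 0 ✓
  g4 stuck-at-0: output 0 ✓
  g4 stuck-at-1: output 1 ✗
Consistent faults: {g1 stuck-at-1, g2 stuck-at-1, g3 stuck-at-1, g4 stuck-at-0} — 4 in all.

4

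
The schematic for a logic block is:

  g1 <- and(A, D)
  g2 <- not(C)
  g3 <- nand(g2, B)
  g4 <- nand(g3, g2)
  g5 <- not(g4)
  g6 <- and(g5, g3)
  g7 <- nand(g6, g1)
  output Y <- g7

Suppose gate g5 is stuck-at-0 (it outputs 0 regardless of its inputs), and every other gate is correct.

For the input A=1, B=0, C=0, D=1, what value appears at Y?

Propagate with g5 forced: g1=1, g2=1, g3=1, g4=0, g5=0 [stuck-at-0], g6=0, g7=1.
So Y = 1. (Without the fault it would be 0.)

1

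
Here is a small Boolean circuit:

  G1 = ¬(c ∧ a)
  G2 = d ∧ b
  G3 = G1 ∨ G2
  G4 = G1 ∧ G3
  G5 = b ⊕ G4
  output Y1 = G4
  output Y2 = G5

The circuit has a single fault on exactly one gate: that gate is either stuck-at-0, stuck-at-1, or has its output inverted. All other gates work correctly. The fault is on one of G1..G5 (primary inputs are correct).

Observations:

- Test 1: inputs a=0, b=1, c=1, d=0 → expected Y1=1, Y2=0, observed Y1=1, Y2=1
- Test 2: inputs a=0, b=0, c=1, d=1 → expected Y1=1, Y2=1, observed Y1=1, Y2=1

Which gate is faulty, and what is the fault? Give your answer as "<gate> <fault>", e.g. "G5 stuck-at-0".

Fault-free values for test 1 (a=0, b=1, c=1, d=0): G1=1, G2=0, G3=1, G4=1, G5=0, giving Y1=1, Y2=0. Observed Y1=1, Y2=1.
Test 1: faults giving observed Y1=1, Y2=1 are {G5 stuck-at-1, G5 inverted output}.
Test 2 (a=0, b=0, c=1, d=1): fault-free G1=1, G2=0, G3=1, G4=1, G5=1 → Y1=1, Y2=1; observed Y1=1, Y2=1. Eliminates G5 inverted output.
Only G5 stuck-at-1 is consistent with every test.

G5 stuck-at-1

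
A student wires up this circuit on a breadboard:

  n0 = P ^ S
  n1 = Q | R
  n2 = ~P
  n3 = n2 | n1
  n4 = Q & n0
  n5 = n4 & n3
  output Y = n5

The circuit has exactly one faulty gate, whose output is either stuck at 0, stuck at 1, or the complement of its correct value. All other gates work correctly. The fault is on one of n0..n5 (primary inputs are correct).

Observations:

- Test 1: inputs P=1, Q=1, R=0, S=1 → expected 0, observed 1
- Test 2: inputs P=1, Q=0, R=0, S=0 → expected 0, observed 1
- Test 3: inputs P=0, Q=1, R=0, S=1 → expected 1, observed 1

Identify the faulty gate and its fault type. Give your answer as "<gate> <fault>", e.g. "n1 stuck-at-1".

n5 stuck-at-1

Fault-free values for test 1 (P=1, Q=1, R=0, S=1): n0=0, n1=1, n2=0, n3=1, n4=0, n5=0, giving Y=0. Observed 1.
Test 1: faults giving observed 1 are {n0 stuck-at-1, n0 inverted output, n4 stuck-at-1, n4 inverted output, n5 stuck-at-1, n5 inverted output}.
Test 2 (P=1, Q=0, R=0, S=0): fault-free n0=1, n1=0, n2=0, n3=0, n4=0, n5=0 → 0; observed 1. Eliminates n0 stuck-at-1, n0 inverted output, n4 stuck-at-1, n4 inverted output.
Test 3 (P=0, Q=1, R=0, S=1): fault-free n0=1, n1=1, n2=1, n3=1, n4=1, n5=1 → 1; observed 1. Eliminates n5 inverted output.
Only n5 stuck-at-1 is consistent with every test.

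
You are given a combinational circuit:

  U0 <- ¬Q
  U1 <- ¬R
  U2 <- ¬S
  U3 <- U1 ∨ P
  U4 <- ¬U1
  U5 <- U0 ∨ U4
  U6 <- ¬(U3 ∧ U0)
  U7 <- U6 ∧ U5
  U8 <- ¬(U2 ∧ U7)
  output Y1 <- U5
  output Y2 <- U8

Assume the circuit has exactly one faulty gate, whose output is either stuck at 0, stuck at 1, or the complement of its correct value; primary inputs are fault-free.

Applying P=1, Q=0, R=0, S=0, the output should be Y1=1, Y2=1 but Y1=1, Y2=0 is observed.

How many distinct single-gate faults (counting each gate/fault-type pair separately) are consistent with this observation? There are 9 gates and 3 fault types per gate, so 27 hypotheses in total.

Fault-free: U0=1, U1=1, U2=1, U3=1, U4=0, U5=1, U6=0, U7=0, U8=1 → Y1=1, Y2=1. Observed Y1=1, Y2=0.
  U0: none of the 3 fault types match ✗
  U1: none of the 3 fault types match ✗
  U2: none of the 3 fault types match ✗
  U3: stuck-at-0, inverted output ✓; others ✗
  U4: none of the 3 fault types match ✗
  U5: none of the 3 fault types match ✗
  U6: stuck-at-1, inverted output ✓; others ✗
  U7: stuck-at-1, inverted output ✓; others ✗
  U8: stuck-at-0, inverted output ✓; others ✗
Consistent faults: {U3 stuck-at-0, U3 inverted output, U6 stuck-at-1, U6 inverted output, U7 stuck-at-1, U7 inverted output, U8 stuck-at-0, U8 inverted output} — 8 in all.

8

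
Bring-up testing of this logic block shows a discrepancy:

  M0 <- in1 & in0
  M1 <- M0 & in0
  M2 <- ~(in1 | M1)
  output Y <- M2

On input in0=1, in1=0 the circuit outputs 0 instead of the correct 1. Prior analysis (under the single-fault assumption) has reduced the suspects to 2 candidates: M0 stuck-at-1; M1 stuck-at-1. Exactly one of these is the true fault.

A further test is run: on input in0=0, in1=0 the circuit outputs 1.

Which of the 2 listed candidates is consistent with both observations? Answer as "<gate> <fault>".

M0 stuck-at-1

Evaluate each candidate on input in0=0, in1=0:
  M0 stuck-at-1: M0=1 [stuck-at-1], M1=0, M2=1 → 1 — matches
  M1 stuck-at-1: M0=0, M1=1 [stuck-at-1], M2=0 → 0 — eliminated
Only M0 stuck-at-1 reproduces the observed 1.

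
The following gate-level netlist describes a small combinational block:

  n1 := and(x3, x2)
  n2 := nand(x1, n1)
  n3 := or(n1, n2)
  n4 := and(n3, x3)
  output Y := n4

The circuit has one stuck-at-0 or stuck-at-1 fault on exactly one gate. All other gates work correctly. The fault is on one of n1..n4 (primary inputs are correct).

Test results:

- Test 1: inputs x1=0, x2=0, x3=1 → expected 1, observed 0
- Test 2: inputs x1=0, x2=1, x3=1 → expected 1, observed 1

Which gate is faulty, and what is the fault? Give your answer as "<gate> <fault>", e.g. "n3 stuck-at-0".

n2 stuck-at-0

Fault-free values for test 1 (x1=0, x2=0, x3=1): n1=0, n2=1, n3=1, n4=1, giving Y=1. Observed 0.
Test 1: faults giving observed 0 are {n2 stuck-at-0, n3 stuck-at-0, n4 stuck-at-0}.
Test 2 (x1=0, x2=1, x3=1): fault-free n1=1, n2=1, n3=1, n4=1 → 1; observed 1. Eliminates n3 stuck-at-0, n4 stuck-at-0.
Only n2 stuck-at-0 is consistent with every test.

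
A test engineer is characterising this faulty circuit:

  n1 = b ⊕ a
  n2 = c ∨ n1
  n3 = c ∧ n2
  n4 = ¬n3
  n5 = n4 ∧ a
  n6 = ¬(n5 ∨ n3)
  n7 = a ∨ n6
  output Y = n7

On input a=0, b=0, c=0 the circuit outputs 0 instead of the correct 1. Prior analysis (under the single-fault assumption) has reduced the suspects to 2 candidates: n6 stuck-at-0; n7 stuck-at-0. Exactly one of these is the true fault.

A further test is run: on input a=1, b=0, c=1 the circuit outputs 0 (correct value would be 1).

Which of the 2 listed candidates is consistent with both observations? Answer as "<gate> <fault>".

n7 stuck-at-0

Evaluate each candidate on input a=1, b=0, c=1:
  n6 stuck-at-0: n1=1, n2=1, n3=1, n4=0, n5=0, n6=0 [stuck-at-0], n7=1 → 1 — eliminated
  n7 stuck-at-0: n1=1, n2=1, n3=1, n4=0, n5=0, n6=0, n7=0 [stuck-at-0] → 0 — matches
Only n7 stuck-at-0 reproduces the observed 0.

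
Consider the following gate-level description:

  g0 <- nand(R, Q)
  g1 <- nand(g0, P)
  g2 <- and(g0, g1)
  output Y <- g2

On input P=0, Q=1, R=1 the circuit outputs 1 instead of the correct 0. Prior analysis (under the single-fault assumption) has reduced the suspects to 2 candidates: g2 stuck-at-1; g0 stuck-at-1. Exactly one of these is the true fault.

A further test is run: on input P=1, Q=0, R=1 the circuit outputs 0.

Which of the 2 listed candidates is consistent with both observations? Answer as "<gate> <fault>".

g0 stuck-at-1

Evaluate each candidate on input P=1, Q=0, R=1:
  g2 stuck-at-1: g0=1, g1=0, g2=1 [stuck-at-1] → 1 — eliminated
  g0 stuck-at-1: g0=1 [stuck-at-1], g1=0, g2=0 → 0 — matches
Only g0 stuck-at-1 reproduces the observed 0.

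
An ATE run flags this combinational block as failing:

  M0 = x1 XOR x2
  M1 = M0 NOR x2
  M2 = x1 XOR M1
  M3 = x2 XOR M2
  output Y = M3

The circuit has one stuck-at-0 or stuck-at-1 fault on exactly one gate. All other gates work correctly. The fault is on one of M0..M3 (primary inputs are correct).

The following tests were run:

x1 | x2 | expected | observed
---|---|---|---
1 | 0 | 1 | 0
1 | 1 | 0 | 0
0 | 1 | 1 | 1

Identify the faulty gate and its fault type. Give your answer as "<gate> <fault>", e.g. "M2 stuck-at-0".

M0 stuck-at-0

Fault-free values for test 1 (x1=1, x2=0): M0=1, M1=0, M2=1, M3=1, giving Y=1. Observed 0.
Test 1: faults giving observed 0 are {M0 stuck-at-0, M1 stuck-at-1, M2 stuck-at-0, M3 stuck-at-0}.
Test 2 (x1=1, x2=1): fault-free M0=0, M1=0, M2=1, M3=0 → 0; observed 0. Eliminates M1 stuck-at-1, M2 stuck-at-0.
Test 3 (x1=0, x2=1): fault-free M0=1, M1=0, M2=0, M3=1 → 1; observed 1. Eliminates M3 stuck-at-0.
Only M0 stuck-at-0 is consistent with every test.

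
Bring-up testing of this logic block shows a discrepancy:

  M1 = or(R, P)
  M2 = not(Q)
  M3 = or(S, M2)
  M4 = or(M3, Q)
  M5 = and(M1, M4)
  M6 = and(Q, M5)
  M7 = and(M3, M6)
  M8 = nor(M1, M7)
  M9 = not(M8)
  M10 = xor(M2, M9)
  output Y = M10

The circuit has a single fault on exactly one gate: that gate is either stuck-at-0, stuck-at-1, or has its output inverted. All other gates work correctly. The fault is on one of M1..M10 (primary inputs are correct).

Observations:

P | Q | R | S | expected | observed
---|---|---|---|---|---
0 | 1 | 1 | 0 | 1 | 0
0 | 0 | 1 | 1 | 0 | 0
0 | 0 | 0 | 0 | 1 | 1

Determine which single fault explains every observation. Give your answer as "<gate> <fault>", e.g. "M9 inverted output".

Fault-free values for test 1 (P=0, Q=1, R=1, S=0): M1=1, M2=0, M3=0, M4=1, M5=1, M6=1, M7=0, M8=0, M9=1, M10=1, giving Y=1. Observed 0.
Test 1: faults giving observed 0 are {M1 stuck-at-0, M1 inverted output, M2 stuck-at-1, M2 inverted output, M8 stuck-at-1, M8 inverted output, M9 stuck-at-0, M9 inverted output, M10 stuck-at-0, M10 inverted output}.
Test 2 (P=0, Q=0, R=1, S=1): fault-free M1=1, M2=1, M3=1, M4=1, M5=1, M6=0, M7=0, M8=0, M9=1, M10=0 → 0; observed 0. Eliminates M1 stuck-at-0, M1 inverted output, M2 inverted output, M8 stuck-at-1, M8 inverted output, M9 stuck-at-0, M9 inverted output, M10 inverted output.
Test 3 (P=0, Q=0, R=0, S=0): fault-free M1=0, M2=1, M3=1, M4=1, M5=0, M6=0, M7=0, M8=1, M9=0, M10=1 → 1; observed 1. Eliminates M10 stuck-at-0.
Only M2 stuck-at-1 is consistent with every test.

M2 stuck-at-1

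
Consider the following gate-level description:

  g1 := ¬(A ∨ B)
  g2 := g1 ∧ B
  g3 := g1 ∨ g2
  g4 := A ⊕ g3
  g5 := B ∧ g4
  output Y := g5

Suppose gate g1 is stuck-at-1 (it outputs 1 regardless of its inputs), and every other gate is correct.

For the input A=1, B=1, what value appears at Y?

0

Propagate with g1 forced: g1=1 [stuck-at-1], g2=1, g3=1, g4=0, g5=0.
So Y = 0. (Without the fault it would be 1.)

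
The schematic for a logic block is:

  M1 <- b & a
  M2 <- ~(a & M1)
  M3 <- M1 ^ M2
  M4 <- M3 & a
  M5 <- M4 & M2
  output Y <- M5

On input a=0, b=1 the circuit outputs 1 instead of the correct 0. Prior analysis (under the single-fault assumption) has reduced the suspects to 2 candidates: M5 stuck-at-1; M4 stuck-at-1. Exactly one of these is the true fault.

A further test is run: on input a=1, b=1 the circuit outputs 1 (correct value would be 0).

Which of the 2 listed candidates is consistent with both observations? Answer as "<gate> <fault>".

M5 stuck-at-1

Evaluate each candidate on input a=1, b=1:
  M5 stuck-at-1: M1=1, M2=0, M3=1, M4=1, M5=1 [stuck-at-1] → 1 — matches
  M4 stuck-at-1: M1=1, M2=0, M3=1, M4=1 [stuck-at-1], M5=0 → 0 — eliminated
Only M5 stuck-at-1 reproduces the observed 1.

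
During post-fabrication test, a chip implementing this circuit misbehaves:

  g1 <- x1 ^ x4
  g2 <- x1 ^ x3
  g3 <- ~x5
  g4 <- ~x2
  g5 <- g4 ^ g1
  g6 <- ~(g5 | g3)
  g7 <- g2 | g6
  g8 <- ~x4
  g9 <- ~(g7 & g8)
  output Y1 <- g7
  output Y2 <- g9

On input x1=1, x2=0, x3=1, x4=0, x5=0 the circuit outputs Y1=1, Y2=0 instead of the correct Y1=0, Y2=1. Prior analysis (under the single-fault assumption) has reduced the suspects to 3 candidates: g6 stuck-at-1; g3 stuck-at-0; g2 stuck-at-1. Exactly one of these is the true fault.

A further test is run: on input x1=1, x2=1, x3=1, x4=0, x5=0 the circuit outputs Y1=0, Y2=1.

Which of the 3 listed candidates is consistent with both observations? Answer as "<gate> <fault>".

g3 stuck-at-0

Evaluate each candidate on input x1=1, x2=1, x3=1, x4=0, x5=0:
  g6 stuck-at-1: g1=1, g2=0, g3=1, g4=0, g5=1, g6=1 [stuck-at-1], g7=1, g8=1, g9=0 → Y1=1, Y2=0 — eliminated
  g3 stuck-at-0: g1=1, g2=0, g3=0 [stuck-at-0], g4=0, g5=1, g6=0, g7=0, g8=1, g9=1 → Y1=0, Y2=1 — matches
  g2 stuck-at-1: g1=1, g2=1 [stuck-at-1], g3=1, g4=0, g5=1, g6=0, g7=1, g8=1, g9=0 → Y1=1, Y2=0 — eliminated
Only g3 stuck-at-0 reproduces the observed Y1=0, Y2=1.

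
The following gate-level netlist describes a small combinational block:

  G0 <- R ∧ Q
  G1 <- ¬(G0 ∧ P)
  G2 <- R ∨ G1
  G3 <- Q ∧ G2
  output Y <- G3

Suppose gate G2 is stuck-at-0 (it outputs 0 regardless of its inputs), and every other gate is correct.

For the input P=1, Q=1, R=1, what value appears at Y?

0

Propagate with G2 forced: G0=1, G1=0, G2=0 [stuck-at-0], G3=0.
So Y = 0. (Without the fault it would be 1.)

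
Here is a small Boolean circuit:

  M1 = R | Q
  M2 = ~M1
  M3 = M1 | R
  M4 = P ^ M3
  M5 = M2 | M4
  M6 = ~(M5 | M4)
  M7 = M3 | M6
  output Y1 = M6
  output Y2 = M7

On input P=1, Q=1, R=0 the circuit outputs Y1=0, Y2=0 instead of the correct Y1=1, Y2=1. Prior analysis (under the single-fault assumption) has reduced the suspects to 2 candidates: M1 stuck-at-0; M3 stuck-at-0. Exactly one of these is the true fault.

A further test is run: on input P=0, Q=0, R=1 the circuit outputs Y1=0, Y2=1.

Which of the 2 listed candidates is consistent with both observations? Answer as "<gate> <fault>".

Evaluate each candidate on input P=0, Q=0, R=1:
  M1 stuck-at-0: M1=0 [stuck-at-0], M2=1, M3=1, M4=1, M5=1, M6=0, M7=1 → Y1=0, Y2=1 — matches
  M3 stuck-at-0: M1=1, M2=0, M3=0 [stuck-at-0], M4=0, M5=0, M6=1, M7=1 → Y1=1, Y2=1 — eliminated
Only M1 stuck-at-0 reproduces the observed Y1=0, Y2=1.

M1 stuck-at-0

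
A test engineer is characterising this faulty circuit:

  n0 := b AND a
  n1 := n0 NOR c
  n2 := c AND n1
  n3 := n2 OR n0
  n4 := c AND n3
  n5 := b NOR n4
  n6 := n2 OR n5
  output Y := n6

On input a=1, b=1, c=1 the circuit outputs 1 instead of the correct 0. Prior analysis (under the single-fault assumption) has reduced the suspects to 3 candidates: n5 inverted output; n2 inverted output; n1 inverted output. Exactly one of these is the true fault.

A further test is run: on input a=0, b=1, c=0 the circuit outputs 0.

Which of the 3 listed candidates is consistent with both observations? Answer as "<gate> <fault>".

Evaluate each candidate on input a=0, b=1, c=0:
  n5 inverted output: n0=0, n1=1, n2=0, n3=0, n4=0, n5=1 [inverted output], n6=1 → 1 — eliminated
  n2 inverted output: n0=0, n1=1, n2=1 [inverted output], n3=1, n4=0, n5=0, n6=1 → 1 — eliminated
  n1 inverted output: n0=0, n1=0 [inverted output], n2=0, n3=0, n4=0, n5=0, n6=0 → 0 — matches
Only n1 inverted output reproduces the observed 0.

n1 inverted output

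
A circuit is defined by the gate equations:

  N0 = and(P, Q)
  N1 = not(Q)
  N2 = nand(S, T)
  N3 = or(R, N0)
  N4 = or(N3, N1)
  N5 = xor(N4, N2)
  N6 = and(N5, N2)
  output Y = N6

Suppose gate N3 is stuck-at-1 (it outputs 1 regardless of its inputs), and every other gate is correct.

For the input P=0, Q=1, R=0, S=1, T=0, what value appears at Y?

0

Propagate with N3 forced: N0=0, N1=0, N2=1, N3=1 [stuck-at-1], N4=1, N5=0, N6=0.
So Y = 0. (Without the fault it would be 1.)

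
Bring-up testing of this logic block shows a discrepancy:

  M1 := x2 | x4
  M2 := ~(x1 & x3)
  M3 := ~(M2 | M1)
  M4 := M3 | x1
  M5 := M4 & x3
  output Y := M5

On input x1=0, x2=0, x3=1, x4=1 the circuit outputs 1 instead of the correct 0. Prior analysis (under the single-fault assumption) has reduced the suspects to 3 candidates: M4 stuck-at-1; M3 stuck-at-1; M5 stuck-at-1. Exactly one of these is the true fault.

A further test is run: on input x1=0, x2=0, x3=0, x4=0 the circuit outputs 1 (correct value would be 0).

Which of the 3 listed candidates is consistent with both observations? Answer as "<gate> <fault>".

Evaluate each candidate on input x1=0, x2=0, x3=0, x4=0:
  M4 stuck-at-1: M1=0, M2=1, M3=0, M4=1 [stuck-at-1], M5=0 → 0 — eliminated
  M3 stuck-at-1: M1=0, M2=1, M3=1 [stuck-at-1], M4=1, M5=0 → 0 — eliminated
  M5 stuck-at-1: M1=0, M2=1, M3=0, M4=0, M5=1 [stuck-at-1] → 1 — matches
Only M5 stuck-at-1 reproduces the observed 1.

M5 stuck-at-1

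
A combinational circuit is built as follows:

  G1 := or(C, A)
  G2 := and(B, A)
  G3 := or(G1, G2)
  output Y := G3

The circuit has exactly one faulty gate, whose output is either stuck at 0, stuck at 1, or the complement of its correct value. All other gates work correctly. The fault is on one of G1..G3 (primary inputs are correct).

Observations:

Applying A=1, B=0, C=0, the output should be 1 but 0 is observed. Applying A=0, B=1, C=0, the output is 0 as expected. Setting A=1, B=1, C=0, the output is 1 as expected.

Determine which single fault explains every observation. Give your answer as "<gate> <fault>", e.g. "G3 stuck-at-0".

G1 stuck-at-0

Fault-free values for test 1 (A=1, B=0, C=0): G1=1, G2=0, G3=1, giving Y=1. Observed 0.
Test 1: faults giving observed 0 are {G1 stuck-at-0, G1 inverted output, G3 stuck-at-0, G3 inverted output}.
Test 2 (A=0, B=1, C=0): fault-free G1=0, G2=0, G3=0 → 0; observed 0. Eliminates G1 inverted output, G3 inverted output.
Test 3 (A=1, B=1, C=0): fault-free G1=1, G2=1, G3=1 → 1; observed 1. Eliminates G3 stuck-at-0.
Only G1 stuck-at-0 is consistent with every test.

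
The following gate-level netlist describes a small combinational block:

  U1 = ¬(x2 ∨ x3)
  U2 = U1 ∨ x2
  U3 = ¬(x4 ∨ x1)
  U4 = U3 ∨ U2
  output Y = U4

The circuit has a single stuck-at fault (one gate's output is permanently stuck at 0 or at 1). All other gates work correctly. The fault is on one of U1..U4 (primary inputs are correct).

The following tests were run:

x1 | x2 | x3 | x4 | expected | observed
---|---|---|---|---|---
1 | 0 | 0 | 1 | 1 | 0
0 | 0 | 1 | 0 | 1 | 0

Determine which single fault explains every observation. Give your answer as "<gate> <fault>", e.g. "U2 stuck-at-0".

U4 stuck-at-0

Fault-free values for test 1 (x1=1, x2=0, x3=0, x4=1): U1=1, U2=1, U3=0, U4=1, giving Y=1. Observed 0.
Test 1: faults giving observed 0 are {U1 stuck-at-0, U2 stuck-at-0, U4 stuck-at-0}.
Test 2 (x1=0, x2=0, x3=1, x4=0): fault-free U1=0, U2=0, U3=1, U4=1 → 1; observed 0. Eliminates U1 stuck-at-0, U2 stuck-at-0.
Only U4 stuck-at-0 is consistent with every test.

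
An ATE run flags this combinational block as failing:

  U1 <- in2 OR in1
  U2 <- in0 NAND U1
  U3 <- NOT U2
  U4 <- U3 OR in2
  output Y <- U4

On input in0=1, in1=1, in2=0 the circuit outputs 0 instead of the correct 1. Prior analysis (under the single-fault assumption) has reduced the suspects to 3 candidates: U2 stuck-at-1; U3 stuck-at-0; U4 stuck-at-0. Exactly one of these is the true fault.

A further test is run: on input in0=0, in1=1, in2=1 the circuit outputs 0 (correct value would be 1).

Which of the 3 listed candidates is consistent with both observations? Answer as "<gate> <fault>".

Evaluate each candidate on input in0=0, in1=1, in2=1:
  U2 stuck-at-1: U1=1, U2=1 [stuck-at-1], U3=0, U4=1 → 1 — eliminated
  U3 stuck-at-0: U1=1, U2=1, U3=0 [stuck-at-0], U4=1 → 1 — eliminated
  U4 stuck-at-0: U1=1, U2=1, U3=0, U4=0 [stuck-at-0] → 0 — matches
Only U4 stuck-at-0 reproduces the observed 0.

U4 stuck-at-0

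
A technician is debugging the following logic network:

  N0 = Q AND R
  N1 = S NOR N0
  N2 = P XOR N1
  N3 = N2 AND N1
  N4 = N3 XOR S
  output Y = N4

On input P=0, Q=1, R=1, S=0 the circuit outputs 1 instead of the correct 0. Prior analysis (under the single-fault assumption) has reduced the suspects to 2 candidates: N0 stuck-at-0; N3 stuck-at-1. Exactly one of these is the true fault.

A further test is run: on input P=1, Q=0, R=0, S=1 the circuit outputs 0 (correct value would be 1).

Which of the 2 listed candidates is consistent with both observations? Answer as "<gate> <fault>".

Evaluate each candidate on input P=1, Q=0, R=0, S=1:
  N0 stuck-at-0: N0=0 [stuck-at-0], N1=0, N2=1, N3=0, N4=1 → 1 — eliminated
  N3 stuck-at-1: N0=0, N1=0, N2=1, N3=1 [stuck-at-1], N4=0 → 0 — matches
Only N3 stuck-at-1 reproduces the observed 0.

N3 stuck-at-1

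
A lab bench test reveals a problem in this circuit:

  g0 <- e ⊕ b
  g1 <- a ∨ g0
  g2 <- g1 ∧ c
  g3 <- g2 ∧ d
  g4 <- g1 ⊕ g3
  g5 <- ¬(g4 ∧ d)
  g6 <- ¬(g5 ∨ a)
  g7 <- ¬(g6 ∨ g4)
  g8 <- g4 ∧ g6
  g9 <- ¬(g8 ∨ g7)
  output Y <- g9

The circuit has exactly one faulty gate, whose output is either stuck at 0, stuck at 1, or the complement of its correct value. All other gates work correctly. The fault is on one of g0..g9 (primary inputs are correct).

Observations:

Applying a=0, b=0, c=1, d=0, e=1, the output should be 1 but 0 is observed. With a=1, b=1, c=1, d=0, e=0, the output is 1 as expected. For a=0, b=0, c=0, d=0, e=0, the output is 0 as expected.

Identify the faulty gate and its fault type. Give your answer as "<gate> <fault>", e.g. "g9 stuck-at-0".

g0 stuck-at-0

Fault-free values for test 1 (a=0, b=0, c=1, d=0, e=1): g0=1, g1=1, g2=1, g3=0, g4=1, g5=1, g6=0, g7=0, g8=0, g9=1, giving Y=1. Observed 0.
Test 1: faults giving observed 0 are {g0 stuck-at-0, g0 inverted output, g1 stuck-at-0, g1 inverted output, g3 stuck-at-1, g3 inverted output, g4 stuck-at-0, g4 inverted output, g5 stuck-at-0, g5 inverted output, g6 stuck-at-1, g6 inverted output, g7 stuck-at-1, g7 inverted output, g8 stuck-at-1, g8 inverted output, g9 stuck-at-0, g9 inverted output}.
Test 2 (a=1, b=1, c=1, d=0, e=0): fault-free g0=1, g1=1, g2=1, g3=0, g4=1, g5=1, g6=0, g7=0, g8=0, g9=1 → 1; observed 1. Eliminates g1 stuck-at-0, g1 inverted output, g3 stuck-at-1, g3 inverted output, g4 stuck-at-0, g4 inverted output, g6 stuck-at-1, g6 inverted output, g7 stuck-at-1, g7 inverted output, g8 stuck-at-1, g8 inverted output, g9 stuck-at-0, g9 inverted output.
Test 3 (a=0, b=0, c=0, d=0, e=0): fault-free g0=0, g1=0, g2=0, g3=0, g4=0, g5=1, g6=0, g7=1, g8=0, g9=0 → 0; observed 0. Eliminates g0 inverted output, g5 stuck-at-0, g5 inverted output.
Only g0 stuck-at-0 is consistent with every test.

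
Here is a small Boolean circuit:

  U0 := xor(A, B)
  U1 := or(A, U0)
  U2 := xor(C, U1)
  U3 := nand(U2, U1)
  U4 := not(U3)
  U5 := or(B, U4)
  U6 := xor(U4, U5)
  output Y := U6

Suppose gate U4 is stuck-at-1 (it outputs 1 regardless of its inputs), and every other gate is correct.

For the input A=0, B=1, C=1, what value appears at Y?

0

Propagate with U4 forced: U0=1, U1=1, U2=0, U3=1, U4=1 [stuck-at-1], U5=1, U6=0.
So Y = 0. (Without the fault it would be 1.)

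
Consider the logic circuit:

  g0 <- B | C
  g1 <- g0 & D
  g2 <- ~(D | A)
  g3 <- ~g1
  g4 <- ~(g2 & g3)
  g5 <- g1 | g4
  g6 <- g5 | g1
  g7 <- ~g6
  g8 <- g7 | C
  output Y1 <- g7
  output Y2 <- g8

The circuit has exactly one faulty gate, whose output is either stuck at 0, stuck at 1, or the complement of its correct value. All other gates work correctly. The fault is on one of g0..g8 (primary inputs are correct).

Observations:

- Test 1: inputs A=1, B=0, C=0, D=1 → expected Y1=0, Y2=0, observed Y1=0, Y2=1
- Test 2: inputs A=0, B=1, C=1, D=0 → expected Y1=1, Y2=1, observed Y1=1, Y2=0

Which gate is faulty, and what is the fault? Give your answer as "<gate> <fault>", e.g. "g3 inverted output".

Fault-free values for test 1 (A=1, B=0, C=0, D=1): g0=0, g1=0, g2=0, g3=1, g4=1, g5=1, g6=1, g7=0, g8=0, giving Y1=0, Y2=0. Observed Y1=0, Y2=1.
Test 1: faults giving observed Y1=0, Y2=1 are {g8 stuck-at-1, g8 inverted output}.
Test 2 (A=0, B=1, C=1, D=0): fault-free g0=1, g1=0, g2=1, g3=1, g4=0, g5=0, g6=0, g7=1, g8=1 → Y1=1, Y2=1; observed Y1=1, Y2=0. Eliminates g8 stuck-at-1.
Only g8 inverted output is consistent with every test.

g8 inverted output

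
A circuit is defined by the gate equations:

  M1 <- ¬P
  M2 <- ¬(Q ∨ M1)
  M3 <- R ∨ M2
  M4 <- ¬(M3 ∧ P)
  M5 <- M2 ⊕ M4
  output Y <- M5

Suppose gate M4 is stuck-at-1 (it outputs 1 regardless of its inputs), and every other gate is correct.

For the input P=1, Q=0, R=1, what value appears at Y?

Propagate with M4 forced: M1=0, M2=1, M3=1, M4=1 [stuck-at-1], M5=0.
So Y = 0. (Without the fault it would be 1.)

0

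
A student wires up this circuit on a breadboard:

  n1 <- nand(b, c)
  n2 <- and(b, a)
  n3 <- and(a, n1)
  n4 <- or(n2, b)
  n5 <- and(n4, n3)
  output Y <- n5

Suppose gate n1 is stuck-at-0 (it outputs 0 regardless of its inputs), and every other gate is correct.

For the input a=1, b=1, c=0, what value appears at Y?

Propagate with n1 forced: n1=0 [stuck-at-0], n2=1, n3=0, n4=1, n5=0.
So Y = 0. (Without the fault it would be 1.)

0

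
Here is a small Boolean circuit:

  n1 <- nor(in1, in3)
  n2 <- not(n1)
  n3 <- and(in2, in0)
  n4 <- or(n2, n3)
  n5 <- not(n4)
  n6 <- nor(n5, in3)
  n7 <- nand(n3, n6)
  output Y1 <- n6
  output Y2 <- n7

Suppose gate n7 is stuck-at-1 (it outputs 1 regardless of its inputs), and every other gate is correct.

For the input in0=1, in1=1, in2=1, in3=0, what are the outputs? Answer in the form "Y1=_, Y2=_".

Y1=1, Y2=1

Propagate with n7 forced: n1=0, n2=1, n3=1, n4=1, n5=0, n6=1, n7=1 [stuck-at-1].
So the outputs are Y1=1, Y2=1. (Without the fault they would be Y1=1, Y2=0.)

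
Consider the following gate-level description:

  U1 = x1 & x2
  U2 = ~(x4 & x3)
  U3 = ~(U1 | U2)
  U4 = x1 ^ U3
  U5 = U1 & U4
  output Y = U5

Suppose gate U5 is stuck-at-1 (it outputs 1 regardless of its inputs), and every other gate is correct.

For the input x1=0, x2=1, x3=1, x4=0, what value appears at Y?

Propagate with U5 forced: U1=0, U2=1, U3=0, U4=0, U5=1 [stuck-at-1].
So Y = 1. (Without the fault it would be 0.)

1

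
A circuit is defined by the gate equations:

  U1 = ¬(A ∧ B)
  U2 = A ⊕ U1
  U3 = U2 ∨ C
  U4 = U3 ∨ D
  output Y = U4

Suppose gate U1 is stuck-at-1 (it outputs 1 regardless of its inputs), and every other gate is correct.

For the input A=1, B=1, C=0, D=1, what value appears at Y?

1

Propagate with U1 forced: U1=1 [stuck-at-1], U2=0, U3=0, U4=1.
So Y = 1. (Same as the fault-free value — the fault is masked on this input.)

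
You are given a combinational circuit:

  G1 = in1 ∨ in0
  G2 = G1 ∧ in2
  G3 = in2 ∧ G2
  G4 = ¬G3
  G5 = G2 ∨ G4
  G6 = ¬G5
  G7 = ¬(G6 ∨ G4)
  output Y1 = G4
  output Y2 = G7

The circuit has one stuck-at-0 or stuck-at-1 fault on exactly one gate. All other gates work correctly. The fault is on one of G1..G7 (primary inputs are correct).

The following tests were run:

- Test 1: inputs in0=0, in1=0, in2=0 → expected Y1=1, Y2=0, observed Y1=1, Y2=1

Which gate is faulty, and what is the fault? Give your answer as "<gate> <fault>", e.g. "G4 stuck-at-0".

Fault-free values for test 1 (in0=0, in1=0, in2=0): G1=0, G2=0, G3=0, G4=1, G5=1, G6=0, G7=0, giving Y1=1, Y2=0. Observed Y1=1, Y2=1.
Test 1: faults giving observed Y1=1, Y2=1 are {G7 stuck-at-1}.
Only G7 stuck-at-1 is consistent with every test.

G7 stuck-at-1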